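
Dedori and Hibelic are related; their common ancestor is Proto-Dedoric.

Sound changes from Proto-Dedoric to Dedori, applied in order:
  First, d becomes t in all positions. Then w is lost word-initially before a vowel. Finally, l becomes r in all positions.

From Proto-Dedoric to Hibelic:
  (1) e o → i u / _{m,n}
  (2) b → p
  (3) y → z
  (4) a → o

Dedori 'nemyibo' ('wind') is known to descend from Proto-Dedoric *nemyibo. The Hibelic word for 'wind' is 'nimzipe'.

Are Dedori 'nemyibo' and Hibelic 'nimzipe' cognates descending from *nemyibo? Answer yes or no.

Derive the expected Hibelic reflex of *nemyibo:
Hibelic: *nemyibo > nimyibo > nimyipo > nimzipo  (by pre-nasal raising, unconditioned shift, unconditioned shift)
The regular Hibelic reflex would be 'nimzipo', but the attested form is 'nimzipe'. The correspondence is irregular, so they are not cognates (the Hibelic form has a different source).

no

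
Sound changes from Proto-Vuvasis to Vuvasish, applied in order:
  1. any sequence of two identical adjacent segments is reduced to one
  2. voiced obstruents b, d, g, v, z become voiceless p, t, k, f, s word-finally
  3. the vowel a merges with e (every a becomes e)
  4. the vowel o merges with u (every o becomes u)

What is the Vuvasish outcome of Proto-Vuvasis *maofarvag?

meufervek

Vuvasish: start from *maofarvag.
  rule 1: no change — maofarvag
  rule 2 (final devoicing): maofarvag → maofarvak
  rule 3 (vowel merger): maofarvak → meofervek
  rule 4 (vowel merger): meofervek → meufervek
  ⇒ Vuvasish meufervek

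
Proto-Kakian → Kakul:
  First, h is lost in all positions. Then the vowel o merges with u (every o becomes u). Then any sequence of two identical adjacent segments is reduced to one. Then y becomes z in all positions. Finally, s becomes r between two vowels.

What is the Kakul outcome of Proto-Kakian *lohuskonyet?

luskunzet

Kakul: start from *lohuskonyet.
  rule 1 (h-loss): lohuskonyet → louskonyet
  rule 2 (vowel merger): louskonyet → luuskunyet
  rule 3 (degemination): luuskunyet → luskunyet
  rule 4 (unconditioned shift): luskunyet → luskunzet
  rule 5: no change — luskunzet
  ⇒ Kakul luskunzet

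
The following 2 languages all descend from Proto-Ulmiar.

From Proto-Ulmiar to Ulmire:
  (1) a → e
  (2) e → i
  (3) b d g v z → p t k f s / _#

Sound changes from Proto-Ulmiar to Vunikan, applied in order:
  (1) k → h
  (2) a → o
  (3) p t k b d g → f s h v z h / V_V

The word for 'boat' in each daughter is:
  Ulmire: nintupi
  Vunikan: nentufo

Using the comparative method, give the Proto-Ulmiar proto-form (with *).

*nentupa

Position 6: Ulmire has p, Vunikan has f. Taking the neighbouring segments as reconstructed: Ulmire p can only go back to *p; Vunikan f could go back to *p or *f — the one source consistent with every daughter is *p.
Position 7: Ulmire has i, Vunikan has o. Taking the neighbouring segments as reconstructed: Ulmire i could go back to *a or *e or *i; Vunikan o could go back to *a or *o — the one source consistent with every daughter is *a.
Position 2: Ulmire has i, Vunikan has e. Vunikan preserves e here (none of its changes turn any other segment into e), so the proto-segment is *e.
This points to *nentupa. Verify forward in each daughter:
Ulmire: start from *nentupa.
  rule 1 (vowel merger): nentupa → nentupe
  rule 2 (vowel merger): nentupe → nintupi
  rule 3: no change — nintupi
  ⇒ Ulmire nintupi
Vunikan: *nentupa
  nentupa (rule 1 does not apply)
  nentupa → nentupo   [vowel merger]
  nentupo → nentufo   [intervocalic lenition]
  giving Vunikan nentufo.
*nentupa is the unique common source.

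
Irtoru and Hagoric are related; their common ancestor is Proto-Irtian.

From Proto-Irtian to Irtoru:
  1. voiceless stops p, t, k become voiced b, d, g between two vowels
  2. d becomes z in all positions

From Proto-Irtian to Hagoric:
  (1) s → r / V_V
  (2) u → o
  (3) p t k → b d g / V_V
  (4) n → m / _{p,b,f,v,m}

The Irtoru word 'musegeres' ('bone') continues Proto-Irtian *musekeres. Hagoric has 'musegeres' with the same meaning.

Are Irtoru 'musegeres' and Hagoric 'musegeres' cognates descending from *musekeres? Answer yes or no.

no

Derive the expected Hagoric reflex of *musekeres:
Hagoric: *musekeres > murekeres > morekeres > moregeres  (by rhotacism, vowel merger, intervocalic voicing)
The regular Hagoric reflex would be 'moregeres', but the attested form is 'musegeres'. The correspondence is irregular, so they are not cognates (the Hagoric form has a different source).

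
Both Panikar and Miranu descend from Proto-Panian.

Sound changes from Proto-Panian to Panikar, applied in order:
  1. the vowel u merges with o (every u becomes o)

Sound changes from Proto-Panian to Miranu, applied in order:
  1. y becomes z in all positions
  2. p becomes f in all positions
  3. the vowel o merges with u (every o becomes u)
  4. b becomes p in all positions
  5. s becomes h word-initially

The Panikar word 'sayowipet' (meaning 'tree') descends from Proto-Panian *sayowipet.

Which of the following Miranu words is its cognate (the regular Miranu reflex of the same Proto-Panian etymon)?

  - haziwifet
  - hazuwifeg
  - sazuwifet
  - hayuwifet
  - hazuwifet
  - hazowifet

Miranu: *sayowipet
  sayowipet → sazowipet   [unconditioned shift]
  sazowipet → sazowifet   [unconditioned shift]
  sazowifet → sazuwifet   [vowel merger]
  sazuwifet (rule 4 does not apply)
  sazuwifet → hazuwifet   [debuccalisation]
  giving Miranu hazuwifet.

hazuwifet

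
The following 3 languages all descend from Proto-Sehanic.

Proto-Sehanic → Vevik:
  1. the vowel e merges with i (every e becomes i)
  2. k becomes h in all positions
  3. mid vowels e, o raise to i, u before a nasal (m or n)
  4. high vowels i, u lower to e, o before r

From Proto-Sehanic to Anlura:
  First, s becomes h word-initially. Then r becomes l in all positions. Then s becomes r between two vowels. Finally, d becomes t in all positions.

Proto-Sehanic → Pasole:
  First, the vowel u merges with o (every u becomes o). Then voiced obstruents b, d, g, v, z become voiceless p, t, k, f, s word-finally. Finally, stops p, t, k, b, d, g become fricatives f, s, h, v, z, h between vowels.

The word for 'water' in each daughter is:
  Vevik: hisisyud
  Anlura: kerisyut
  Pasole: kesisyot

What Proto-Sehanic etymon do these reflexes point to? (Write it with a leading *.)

*kesisyud

Position 1: Vevik has h, Anlura has k, Pasole has k. Anlura preserves k here (none of its changes turn any other segment into k), so the proto-segment is *k.
Position 8: Vevik has d, Anlura has t, Pasole has t. Vevik preserves d here (none of its changes turn any other segment into d), so the proto-segment is *d.
Position 2: Vevik has i, Anlura has e, Pasole has e. Anlura preserves e here (none of its changes turn any other segment into e), so the proto-segment is *e.
Continuing position by position gives *kesisyud; check it forward:
Vevik: *kesisyud > kisisyud > hisisyud  (by vowel merger, unconditioned shift)
Anlura: *kesisyud > kerisyud > kerisyut  (by rhotacism, unconditioned shift)
Pasole: start from *kesisyud.
  rule 1 (vowel merger): kesisyud → kesisyod
  rule 2 (final devoicing): kesisyod → kesisyot
  rule 3: no change — kesisyot
  ⇒ Pasole kesisyot
*kesisyud is the unique common source.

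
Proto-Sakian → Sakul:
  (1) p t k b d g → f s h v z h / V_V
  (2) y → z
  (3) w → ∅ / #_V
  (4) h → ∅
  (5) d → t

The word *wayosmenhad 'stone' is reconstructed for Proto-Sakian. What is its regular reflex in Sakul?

Sakul: start from *wayosmenhad.
  rule 1: no change — wayosmenhad
  rule 2 (unconditioned shift): wayosmenhad → wazosmenhad
  rule 3 (glide loss): wazosmenhad → azosmenhad
  rule 4 (h-loss): azosmenhad → azosmenad
  rule 5 (unconditioned shift): azosmenad → azosmenat
  ⇒ Sakul azosmenat

azosmenat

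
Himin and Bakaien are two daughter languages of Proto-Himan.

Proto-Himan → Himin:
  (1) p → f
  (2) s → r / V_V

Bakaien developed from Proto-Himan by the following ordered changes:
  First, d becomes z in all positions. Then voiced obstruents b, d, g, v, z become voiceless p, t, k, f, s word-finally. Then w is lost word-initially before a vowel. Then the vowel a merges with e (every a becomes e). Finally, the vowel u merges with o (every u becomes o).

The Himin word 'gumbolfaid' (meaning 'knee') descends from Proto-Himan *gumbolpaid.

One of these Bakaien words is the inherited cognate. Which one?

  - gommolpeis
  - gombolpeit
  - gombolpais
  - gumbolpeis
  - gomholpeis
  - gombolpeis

Bakaien: start from *gumbolpaid.
  rule 1 (unconditioned shift): gumbolpaid → gumbolpaiz
  rule 2 (final devoicing): gumbolpaiz → gumbolpais
  rule 3: no change — gumbolpais
  rule 4 (vowel merger): gumbolpais → gumbolpeis
  rule 5 (vowel merger): gumbolpeis → gombolpeis
  ⇒ Bakaien gombolpeis
Only 'gombolpeis' matches the regular Bakaien development of *gumbolpaid.

gombolpeis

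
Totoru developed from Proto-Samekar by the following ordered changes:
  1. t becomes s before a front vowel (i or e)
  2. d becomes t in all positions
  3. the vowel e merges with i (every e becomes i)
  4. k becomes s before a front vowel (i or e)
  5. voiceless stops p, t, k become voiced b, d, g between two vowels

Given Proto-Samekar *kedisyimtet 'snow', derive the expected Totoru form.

sidisyimsit

Totoru: *kedisyimtet > kedisyimset > ketisyimset > kitisyimsit > sitisyimsit > sidisyimsit  (by palatalisation, unconditioned shift, vowel merger, palatalisation, intervocalic voicing)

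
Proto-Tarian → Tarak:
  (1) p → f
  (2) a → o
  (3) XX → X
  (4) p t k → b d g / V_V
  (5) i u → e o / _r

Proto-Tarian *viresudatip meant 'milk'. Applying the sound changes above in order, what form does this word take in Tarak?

Tarak: *viresudatip
  viresudatip → viresudatif   [unconditioned shift]
  viresudatif → viresudotif   [vowel merger]
  viresudotif (rule 3 does not apply)
  viresudotif → viresudodif   [intervocalic voicing]
  viresudodif → veresudodif   [pre-rhotic lowering]
  giving Tarak veresudodif.

veresudodif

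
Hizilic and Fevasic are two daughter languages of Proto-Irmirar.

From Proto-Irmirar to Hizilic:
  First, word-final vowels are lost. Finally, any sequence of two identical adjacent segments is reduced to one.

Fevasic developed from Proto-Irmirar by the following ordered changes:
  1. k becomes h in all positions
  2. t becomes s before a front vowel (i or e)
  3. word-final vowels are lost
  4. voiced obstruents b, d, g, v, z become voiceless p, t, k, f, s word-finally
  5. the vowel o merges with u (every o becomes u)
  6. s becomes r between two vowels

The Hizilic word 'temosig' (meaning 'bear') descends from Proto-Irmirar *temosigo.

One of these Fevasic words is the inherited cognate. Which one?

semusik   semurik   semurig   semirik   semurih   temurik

Fevasic: *temosigo > semosigo > semosig > semosik > semusik > semurik  (by palatalisation, apocope, final devoicing, vowel merger, rhotacism)

semurik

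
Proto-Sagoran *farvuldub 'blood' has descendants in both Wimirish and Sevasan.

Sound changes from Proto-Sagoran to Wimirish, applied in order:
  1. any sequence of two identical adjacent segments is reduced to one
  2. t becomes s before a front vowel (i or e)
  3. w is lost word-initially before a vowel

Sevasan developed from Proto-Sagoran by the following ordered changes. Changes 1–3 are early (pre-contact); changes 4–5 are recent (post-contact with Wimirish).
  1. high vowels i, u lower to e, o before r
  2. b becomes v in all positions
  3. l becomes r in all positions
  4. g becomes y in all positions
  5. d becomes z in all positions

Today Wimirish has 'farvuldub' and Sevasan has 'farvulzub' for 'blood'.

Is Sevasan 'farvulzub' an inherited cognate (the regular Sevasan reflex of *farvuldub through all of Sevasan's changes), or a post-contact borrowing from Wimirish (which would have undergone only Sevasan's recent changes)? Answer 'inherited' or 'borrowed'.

borrowed

If inherited, *farvuldub would pass through all of Sevasan's changes:
Sevasan: *farvuldub
  farvuldub (rule 1 does not apply)
  farvuldub → farvulduv   [unconditioned shift]
  farvulduv → farvurduv   [unconditioned shift]
  farvurduv (rule 4 does not apply)
  farvurduv → farvurzuv   [unconditioned shift]
  giving Sevasan farvurzuv.
If borrowed from Wimirish 'farvuldub' after the early changes, it would undergo only the recent ones:
  rule 4 (unconditioned shift): no change (farvuldub)
  rule 5 (unconditioned shift): farvuldub → farvulzub
  ⇒ as a loan: farvulzub
Sevasan 'farvulzub' matches the loan outcome 'farvulzub', not the inherited 'farvurzuv' — it skipped the early Sevasan changes, so it was borrowed from Wimirish.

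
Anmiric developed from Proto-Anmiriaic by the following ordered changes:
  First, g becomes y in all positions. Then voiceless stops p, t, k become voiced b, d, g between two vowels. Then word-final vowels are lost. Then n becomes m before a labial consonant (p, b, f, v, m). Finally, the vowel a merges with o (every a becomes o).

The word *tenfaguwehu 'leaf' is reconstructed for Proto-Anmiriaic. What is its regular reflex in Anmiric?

Anmiric: *tenfaguwehu
  tenfaguwehu → tenfayuwehu   [unconditioned shift]
  tenfayuwehu (rule 2 does not apply)
  tenfayuwehu → tenfayuweh   [apocope]
  tenfayuweh → temfayuweh   [nasal place assimilation]
  temfayuweh → temfoyuweh   [vowel merger]
  giving Anmiric temfoyuweh.

temfoyuweh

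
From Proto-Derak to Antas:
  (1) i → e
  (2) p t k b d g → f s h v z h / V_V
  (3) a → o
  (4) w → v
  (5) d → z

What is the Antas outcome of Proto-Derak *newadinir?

nevozener

Antas: *newadinir > newadener > newazener > newozener > nevozener  (by vowel merger, intervocalic lenition, vowel merger, unconditioned shift)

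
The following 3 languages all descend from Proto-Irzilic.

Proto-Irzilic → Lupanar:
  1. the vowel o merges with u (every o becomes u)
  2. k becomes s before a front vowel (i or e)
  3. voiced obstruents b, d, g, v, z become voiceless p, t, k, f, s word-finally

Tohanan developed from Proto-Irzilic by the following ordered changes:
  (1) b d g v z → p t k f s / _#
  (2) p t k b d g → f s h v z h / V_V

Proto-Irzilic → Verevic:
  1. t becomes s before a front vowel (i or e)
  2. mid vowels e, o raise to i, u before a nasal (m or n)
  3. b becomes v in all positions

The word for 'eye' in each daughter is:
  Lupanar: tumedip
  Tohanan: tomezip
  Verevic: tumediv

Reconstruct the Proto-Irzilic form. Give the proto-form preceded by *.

Position 2: Lupanar has u, Tohanan has o, Verevic has u. Tohanan preserves o here (none of its changes turn any other segment into o), so the proto-segment is *o.
Position 7: Lupanar has p, Tohanan has p, Verevic has v. Taking the neighbouring segments as reconstructed: Lupanar p could go back to *p or *b; Tohanan p could go back to *p or *b; Verevic v could go back to *b or *v — the one source consistent with every daughter is *b.
This points to *tomedib. Verify forward in each daughter:
Lupanar: *tomedib > tumedib > tumedip  (by vowel merger, final devoicing)
Tohanan: *tomedib > tomedip > tomezip  (by final devoicing, intervocalic lenition)
Verevic: start from *tomedib.
  rule 1: no change — tomedib
  rule 2 (pre-nasal raising): tomedib → tumedib
  rule 3 (unconditioned shift): tumedib → tumediv
  ⇒ Verevic tumediv
*tomedib is the unique common source.

*tomedib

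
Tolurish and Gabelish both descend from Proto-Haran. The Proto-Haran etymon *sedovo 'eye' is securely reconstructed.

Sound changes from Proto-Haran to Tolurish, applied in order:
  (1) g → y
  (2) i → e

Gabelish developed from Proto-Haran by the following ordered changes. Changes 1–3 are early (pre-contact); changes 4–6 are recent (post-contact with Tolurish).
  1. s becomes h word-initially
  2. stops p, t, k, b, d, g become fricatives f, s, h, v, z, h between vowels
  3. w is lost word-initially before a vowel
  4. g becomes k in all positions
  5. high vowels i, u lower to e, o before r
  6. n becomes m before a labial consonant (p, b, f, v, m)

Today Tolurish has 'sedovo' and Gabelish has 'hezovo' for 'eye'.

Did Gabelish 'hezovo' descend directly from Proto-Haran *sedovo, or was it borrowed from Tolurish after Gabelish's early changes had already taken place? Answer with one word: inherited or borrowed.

inherited

If inherited, *sedovo would pass through all of Gabelish's changes:
Gabelish: *sedovo
  sedovo → hedovo   [debuccalisation]
  hedovo → hezovo   [intervocalic lenition]
  hezovo (rule 3 does not apply)
  hezovo (rule 4 does not apply)
  hezovo (rule 5 does not apply)
  hezovo (rule 6 does not apply)
  giving Gabelish hezovo.
If borrowed from Tolurish 'sedovo' after the early changes, it would undergo only the recent ones:
  rule 4 (unconditioned shift): no change (sedovo)
  rule 5 (pre-rhotic lowering): no change (sedovo)
  rule 6 (nasal place assimilation): no change (sedovo)
  ⇒ as a loan: sedovo
Gabelish 'hezovo' matches the inherited outcome exactly, so it is an inherited cognate, not a loan.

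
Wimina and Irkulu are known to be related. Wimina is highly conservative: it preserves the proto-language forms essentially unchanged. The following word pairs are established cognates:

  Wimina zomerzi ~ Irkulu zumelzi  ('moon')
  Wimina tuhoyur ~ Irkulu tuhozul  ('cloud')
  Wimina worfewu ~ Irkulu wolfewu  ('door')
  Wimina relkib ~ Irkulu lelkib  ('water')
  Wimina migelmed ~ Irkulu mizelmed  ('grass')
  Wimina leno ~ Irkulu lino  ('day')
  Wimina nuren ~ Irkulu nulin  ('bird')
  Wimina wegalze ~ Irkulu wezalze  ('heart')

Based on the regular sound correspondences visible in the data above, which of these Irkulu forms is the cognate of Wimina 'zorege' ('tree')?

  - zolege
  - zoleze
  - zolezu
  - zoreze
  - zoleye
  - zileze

nuren ~ nulin — Wimina r corresponds to Irkulu l between vowels (before a front vowel).
migelmed ~ mizelmed — Wimina g corresponds to Irkulu z between vowels (before a front vowel).
Applying these to Wimina 'zorege':
  zorege → zolege   (r→l between vowels (before a front vowel))
  zolege → zoleze   (g→z between vowels (before a front vowel))
So the Irkulu cognate is 'zoleze'.

zoleze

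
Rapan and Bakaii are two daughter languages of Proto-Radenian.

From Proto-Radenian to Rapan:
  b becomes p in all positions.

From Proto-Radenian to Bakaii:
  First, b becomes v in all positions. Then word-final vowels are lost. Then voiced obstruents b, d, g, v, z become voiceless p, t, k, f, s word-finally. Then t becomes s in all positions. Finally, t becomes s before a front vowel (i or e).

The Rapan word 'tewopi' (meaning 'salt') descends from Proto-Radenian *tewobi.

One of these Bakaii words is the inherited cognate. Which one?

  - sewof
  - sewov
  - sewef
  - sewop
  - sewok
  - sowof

sewof

Bakaii: start from *tewobi.
  rule 1 (unconditioned shift): tewobi → tewovi
  rule 2 (apocope): tewovi → tewov
  rule 3 (final devoicing): tewov → tewof
  rule 4 (unconditioned shift): tewof → sewof
  rule 5: no change — sewof
  ⇒ Bakaii sewof
The other candidates each miss or misapply at least one Bakaii change.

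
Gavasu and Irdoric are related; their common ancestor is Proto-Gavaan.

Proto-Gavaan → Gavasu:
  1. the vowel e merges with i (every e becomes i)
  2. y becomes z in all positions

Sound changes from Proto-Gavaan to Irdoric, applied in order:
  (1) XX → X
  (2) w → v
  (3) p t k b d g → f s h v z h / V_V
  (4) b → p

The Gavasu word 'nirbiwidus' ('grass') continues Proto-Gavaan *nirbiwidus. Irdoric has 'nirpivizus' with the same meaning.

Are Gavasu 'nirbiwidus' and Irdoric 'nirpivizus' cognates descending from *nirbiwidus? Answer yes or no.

yes

Derive the expected Irdoric reflex of *nirbiwidus:
Irdoric: start from *nirbiwidus.
  rule 1: no change — nirbiwidus
  rule 2 (unconditioned shift): nirbiwidus → nirbividus
  rule 3 (intervocalic lenition): nirbividus → nirbivizus
  rule 4 (unconditioned shift): nirbivizus → nirpivizus
  ⇒ Irdoric nirpivizus
Irdoric 'nirpivizus' matches the regular reflex exactly, so the pair is cognate.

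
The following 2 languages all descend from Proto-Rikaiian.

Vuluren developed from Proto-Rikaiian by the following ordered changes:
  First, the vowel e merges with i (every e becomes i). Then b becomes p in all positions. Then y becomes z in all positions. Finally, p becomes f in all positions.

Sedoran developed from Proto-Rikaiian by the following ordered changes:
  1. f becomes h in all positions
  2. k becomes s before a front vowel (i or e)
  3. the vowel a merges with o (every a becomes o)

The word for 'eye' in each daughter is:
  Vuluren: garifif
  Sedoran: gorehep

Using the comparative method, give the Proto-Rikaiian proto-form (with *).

*garefep

Position 2: Vuluren has a, Sedoran has o. Vuluren preserves a here (none of its changes turn any other segment into a), so the proto-segment is *a.
Position 6: Vuluren has i, Sedoran has e. Sedoran preserves e here (none of its changes turn any other segment into e), so the proto-segment is *e.
Verify the candidate proto-form against each daughter:
Vuluren: *garefep
  garefep → garifip   [vowel merger]
  garifip (rule 2 does not apply)
  garifip (rule 3 does not apply)
  garifip → garifif   [unconditioned shift]
  giving Vuluren garifif.
Sedoran: *garefep
  garefep → garehep   [unconditioned shift]
  garehep (rule 2 does not apply)
  garehep → gorehep   [vowel merger]
  giving Sedoran gorehep.
*garefep is the unique common source.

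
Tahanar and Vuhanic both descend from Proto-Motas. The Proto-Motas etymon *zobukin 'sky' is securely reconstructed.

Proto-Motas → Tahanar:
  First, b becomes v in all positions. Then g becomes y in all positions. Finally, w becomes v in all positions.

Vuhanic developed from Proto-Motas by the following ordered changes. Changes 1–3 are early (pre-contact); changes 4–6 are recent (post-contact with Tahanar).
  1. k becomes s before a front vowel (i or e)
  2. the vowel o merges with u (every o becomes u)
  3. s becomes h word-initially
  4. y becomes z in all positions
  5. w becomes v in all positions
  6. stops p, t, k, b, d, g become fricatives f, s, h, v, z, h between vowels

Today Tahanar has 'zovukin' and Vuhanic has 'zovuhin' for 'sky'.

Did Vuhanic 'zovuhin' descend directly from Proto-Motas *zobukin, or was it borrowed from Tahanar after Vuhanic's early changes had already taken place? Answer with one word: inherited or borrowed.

If inherited, *zobukin would pass through all of Vuhanic's changes:
Vuhanic: *zobukin
  zobukin → zobusin   [palatalisation]
  zobusin → zubusin   [vowel merger]
  zubusin (rule 3 does not apply)
  zubusin (rule 4 does not apply)
  zubusin (rule 5 does not apply)
  zubusin → zuvusin   [intervocalic lenition]
  giving Vuhanic zuvusin.
If borrowed from Tahanar 'zovukin' after the early changes, it would undergo only the recent ones:
  rule 4 (unconditioned shift): no change (zovukin)
  rule 5 (unconditioned shift): no change (zovukin)
  rule 6 (intervocalic lenition): zovukin → zovuhin
  ⇒ as a loan: zovuhin
Vuhanic 'zovuhin' matches the loan outcome 'zovuhin', not the inherited 'zuvusin' — it skipped the early Vuhanic changes, so it was borrowed from Tahanar.

borrowed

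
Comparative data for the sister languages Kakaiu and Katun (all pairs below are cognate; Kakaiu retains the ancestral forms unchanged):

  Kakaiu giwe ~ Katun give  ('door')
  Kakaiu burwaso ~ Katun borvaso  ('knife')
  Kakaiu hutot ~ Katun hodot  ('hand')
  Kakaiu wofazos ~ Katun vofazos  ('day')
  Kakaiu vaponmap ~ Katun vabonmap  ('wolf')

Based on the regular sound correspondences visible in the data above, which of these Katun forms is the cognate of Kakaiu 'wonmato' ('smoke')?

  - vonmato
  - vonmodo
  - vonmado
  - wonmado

vonmado

wofazos ~ vofazos — Kakaiu w corresponds to Katun v word-initially before a back vowel.
hutot ~ hodot — Kakaiu t corresponds to Katun d between vowels (before a back vowel).
Applying these to Kakaiu 'wonmato':
  wonmato → vonmato   (w→v word-initially before a back vowel)
  vonmato → vonmado   (t→d between vowels (before a back vowel))
So the Katun cognate is 'vonmado'.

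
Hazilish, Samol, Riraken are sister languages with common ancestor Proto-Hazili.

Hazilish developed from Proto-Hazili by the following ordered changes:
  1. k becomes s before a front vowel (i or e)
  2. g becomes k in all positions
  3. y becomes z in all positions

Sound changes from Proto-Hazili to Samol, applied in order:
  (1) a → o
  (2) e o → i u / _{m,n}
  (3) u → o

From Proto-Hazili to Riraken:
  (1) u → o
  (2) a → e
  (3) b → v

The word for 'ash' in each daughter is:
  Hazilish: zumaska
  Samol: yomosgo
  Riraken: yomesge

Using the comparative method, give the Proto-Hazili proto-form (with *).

Position 1: Hazilish has z, Samol has y, Riraken has y. Samol preserves y here (none of its changes turn any other segment into y), so the proto-segment is *y.
Position 2: Hazilish has u, Samol has o, Riraken has o. Hazilish preserves u here (none of its changes turn any other segment into u), so the proto-segment is *u.
Verify the candidate proto-form against each daughter:
Hazilish: start from *yumasga.
  rule 1: no change — yumasga
  rule 2 (unconditioned shift): yumasga → yumaska
  rule 3 (unconditioned shift): yumaska → zumaska
  ⇒ Hazilish zumaska
Samol: start from *yumasga.
  rule 1 (vowel merger): yumasga → yumosgo
  rule 2: no change — yumosgo
  rule 3 (vowel merger): yumosgo → yomosgo
  ⇒ Samol yomosgo
Riraken: start from *yumasga.
  rule 1 (vowel merger): yumasga → yomasga
  rule 2 (vowel merger): yomasga → yomesge
  rule 3: no change — yomesge
  ⇒ Riraken yomesge
*yumasga is the unique common source.

*yumasga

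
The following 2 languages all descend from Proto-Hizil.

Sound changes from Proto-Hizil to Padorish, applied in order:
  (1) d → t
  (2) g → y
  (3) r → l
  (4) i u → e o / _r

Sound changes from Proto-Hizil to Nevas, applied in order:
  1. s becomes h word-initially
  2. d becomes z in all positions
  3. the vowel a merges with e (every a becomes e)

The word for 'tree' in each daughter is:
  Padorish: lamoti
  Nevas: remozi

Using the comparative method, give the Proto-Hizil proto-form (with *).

*ramodi

Position 5: Padorish has t, Nevas has z. Taking the neighbouring segments as reconstructed: Padorish t could go back to *t or *d; Nevas z could go back to *d or *z — the one source consistent with every daughter is *d.
Position 2: Padorish has a, Nevas has e. Padorish preserves a here (none of its changes turn any other segment into a), so the proto-segment is *a.
This points to *ramodi. Verify forward in each daughter:
Padorish: *ramodi > ramoti > lamoti  (by unconditioned shift, unconditioned shift)
Nevas: *ramodi > ramozi > remozi  (by unconditioned shift, vowel merger)
*ramodi is the unique common source.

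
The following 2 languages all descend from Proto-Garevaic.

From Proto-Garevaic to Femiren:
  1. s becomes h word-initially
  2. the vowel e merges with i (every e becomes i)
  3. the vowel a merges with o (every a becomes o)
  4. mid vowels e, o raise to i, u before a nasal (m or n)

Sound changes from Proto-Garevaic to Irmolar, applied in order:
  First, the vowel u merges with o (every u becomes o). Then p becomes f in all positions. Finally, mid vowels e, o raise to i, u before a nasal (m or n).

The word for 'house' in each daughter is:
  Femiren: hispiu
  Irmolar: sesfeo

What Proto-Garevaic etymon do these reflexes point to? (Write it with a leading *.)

Position 4: Femiren has p, Irmolar has f. Femiren preserves p here (none of its changes turn any other segment into p), so the proto-segment is *p.
Position 1: Femiren has h, Irmolar has s. Irmolar preserves s here (none of its changes turn any other segment into s), so the proto-segment is *s.
Position 2: Femiren has i, Irmolar has e. Irmolar preserves e here (none of its changes turn any other segment into e), so the proto-segment is *e.
Verify the candidate proto-form against each daughter:
Femiren: start from *sespeu.
  rule 1 (debuccalisation): sespeu → hespeu
  rule 2 (vowel merger): hespeu → hispiu
  rule 3: no change — hispiu
  rule 4: no change — hispiu
  ⇒ Femiren hispiu
Irmolar: *sespeu > sespeo > sesfeo  (by vowel merger, unconditioned shift)
No other proto-form is consistent with every reflex, so the reconstruction is *sespeu.

*sespeu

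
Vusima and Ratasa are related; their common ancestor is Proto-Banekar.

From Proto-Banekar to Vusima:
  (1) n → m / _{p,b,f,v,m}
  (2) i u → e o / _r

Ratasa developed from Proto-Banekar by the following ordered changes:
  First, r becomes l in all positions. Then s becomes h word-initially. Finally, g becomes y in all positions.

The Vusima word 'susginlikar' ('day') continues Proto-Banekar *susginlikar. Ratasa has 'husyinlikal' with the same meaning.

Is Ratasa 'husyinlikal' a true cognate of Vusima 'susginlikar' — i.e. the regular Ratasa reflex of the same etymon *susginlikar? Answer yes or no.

Derive the expected Ratasa reflex of *susginlikar:
Ratasa: *susginlikar
  susginlikar → susginlikal   [unconditioned shift]
  susginlikal → husginlikal   [debuccalisation]
  husginlikal → husyinlikal   [unconditioned shift]
  giving Ratasa husyinlikal.
Ratasa 'husyinlikal' matches the regular reflex exactly, so the pair is cognate.

yes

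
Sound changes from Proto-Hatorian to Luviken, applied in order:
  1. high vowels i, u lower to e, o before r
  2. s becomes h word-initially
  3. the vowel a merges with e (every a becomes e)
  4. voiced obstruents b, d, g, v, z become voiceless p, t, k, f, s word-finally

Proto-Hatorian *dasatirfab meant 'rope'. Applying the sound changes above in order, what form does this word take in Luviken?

Luviken: *dasatirfab > dasaterfab > deseterfeb > deseterfep  (by pre-rhotic lowering, vowel merger, final devoicing)

deseterfep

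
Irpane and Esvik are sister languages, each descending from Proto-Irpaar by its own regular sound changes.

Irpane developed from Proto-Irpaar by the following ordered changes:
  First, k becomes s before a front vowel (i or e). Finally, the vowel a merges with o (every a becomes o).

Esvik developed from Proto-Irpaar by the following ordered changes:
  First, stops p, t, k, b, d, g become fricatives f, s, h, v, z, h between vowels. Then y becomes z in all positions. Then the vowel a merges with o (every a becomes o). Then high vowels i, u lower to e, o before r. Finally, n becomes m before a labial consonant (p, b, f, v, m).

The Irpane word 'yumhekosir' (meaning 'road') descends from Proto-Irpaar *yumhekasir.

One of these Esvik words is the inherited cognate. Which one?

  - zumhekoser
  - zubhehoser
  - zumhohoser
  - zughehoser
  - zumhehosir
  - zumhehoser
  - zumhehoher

Esvik: start from *yumhekasir.
  rule 1 (intervocalic lenition): yumhekasir → yumhehasir
  rule 2 (unconditioned shift): yumhehasir → zumhehasir
  rule 3 (vowel merger): zumhehasir → zumhehosir
  rule 4 (pre-rhotic lowering): zumhehosir → zumhehoser
  rule 5: no change — zumhehoser
  ⇒ Esvik zumhehoser
Among the options, 'zumhehoser' alone shows every Esvik change applied in order.

zumhehoser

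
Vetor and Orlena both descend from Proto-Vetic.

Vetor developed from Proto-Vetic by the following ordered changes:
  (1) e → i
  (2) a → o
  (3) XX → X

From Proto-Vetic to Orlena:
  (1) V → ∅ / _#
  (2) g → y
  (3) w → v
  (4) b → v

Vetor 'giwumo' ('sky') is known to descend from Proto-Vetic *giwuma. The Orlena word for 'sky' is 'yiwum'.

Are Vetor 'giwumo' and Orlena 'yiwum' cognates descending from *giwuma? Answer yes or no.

Derive the expected Orlena reflex of *giwuma:
Orlena: *giwuma
  giwuma → giwum   [apocope]
  giwum → yiwum   [unconditioned shift]
  yiwum → yivum   [unconditioned shift]
  yivum (rule 4 does not apply)
  giving Orlena yivum.
The regular Orlena reflex would be 'yivum', but the attested form is 'yiwum'. The correspondence is irregular, so they are not cognates (the Orlena form has a different source).

no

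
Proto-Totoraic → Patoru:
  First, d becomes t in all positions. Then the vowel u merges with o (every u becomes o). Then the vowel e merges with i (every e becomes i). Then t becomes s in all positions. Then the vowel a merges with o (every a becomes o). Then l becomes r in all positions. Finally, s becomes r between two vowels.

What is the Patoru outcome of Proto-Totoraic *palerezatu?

Patoru: start from *palerezatu.
  rule 1: no change — palerezatu
  rule 2 (vowel merger): palerezatu → palerezato
  rule 3 (vowel merger): palerezato → palirizato
  rule 4 (unconditioned shift): palirizato → palirizaso
  rule 5 (vowel merger): palirizaso → polirizoso
  rule 6 (unconditioned shift): polirizoso → poririzoso
  rule 7 (rhotacism): poririzoso → poririzoro
  ⇒ Patoru poririzoro

poririzoro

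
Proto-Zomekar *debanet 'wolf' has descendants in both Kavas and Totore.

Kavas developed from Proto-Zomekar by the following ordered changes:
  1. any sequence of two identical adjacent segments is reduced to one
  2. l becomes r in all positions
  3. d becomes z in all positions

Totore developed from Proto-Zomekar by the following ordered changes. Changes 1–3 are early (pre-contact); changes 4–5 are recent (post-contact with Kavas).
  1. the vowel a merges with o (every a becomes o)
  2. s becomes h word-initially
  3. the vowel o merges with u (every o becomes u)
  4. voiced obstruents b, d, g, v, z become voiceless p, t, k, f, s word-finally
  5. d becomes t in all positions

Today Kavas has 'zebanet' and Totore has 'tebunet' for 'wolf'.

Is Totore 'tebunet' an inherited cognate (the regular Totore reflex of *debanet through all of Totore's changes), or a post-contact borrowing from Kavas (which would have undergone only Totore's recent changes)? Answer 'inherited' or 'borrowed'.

inherited

If inherited, *debanet would pass through all of Totore's changes:
Totore: start from *debanet.
  rule 1 (vowel merger): debanet → debonet
  rule 2: no change — debonet
  rule 3 (vowel merger): debonet → debunet
  rule 4: no change — debunet
  rule 5 (unconditioned shift): debunet → tebunet
  ⇒ Totore tebunet
If borrowed from Kavas 'zebanet' after the early changes, it would undergo only the recent ones:
  rule 4 (final devoicing): no change (zebanet)
  rule 5 (unconditioned shift): no change (zebanet)
  ⇒ as a loan: zebanet
Totore 'tebunet' matches the inherited outcome exactly, so it is an inherited cognate, not a loan.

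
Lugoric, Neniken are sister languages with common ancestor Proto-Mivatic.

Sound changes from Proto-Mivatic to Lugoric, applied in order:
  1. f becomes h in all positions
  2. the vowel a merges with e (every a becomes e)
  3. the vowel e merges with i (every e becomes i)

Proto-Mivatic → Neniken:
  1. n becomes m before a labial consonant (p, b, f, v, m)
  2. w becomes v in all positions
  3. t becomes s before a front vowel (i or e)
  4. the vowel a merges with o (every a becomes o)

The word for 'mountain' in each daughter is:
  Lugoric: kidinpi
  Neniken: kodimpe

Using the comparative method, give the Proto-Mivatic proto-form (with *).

*kadinpe

Position 7: Lugoric has i, Neniken has e. Neniken preserves e here (none of its changes turn any other segment into e), so the proto-segment is *e.
Position 5: Lugoric has n, Neniken has m. Lugoric preserves n here (none of its changes turn any other segment into n), so the proto-segment is *n.
Position 2: Lugoric has i, Neniken has o. Taking the neighbouring segments as reconstructed: Lugoric i could go back to *a or *e or *i; Neniken o could go back to *a or *o — the one source consistent with every daughter is *a.
This points to *kadinpe. Verify forward in each daughter:
Lugoric: start from *kadinpe.
  rule 1: no change — kadinpe
  rule 2 (vowel merger): kadinpe → kedinpe
  rule 3 (vowel merger): kedinpe → kidinpi
  ⇒ Lugoric kidinpi
Neniken: *kadinpe
  kadinpe → kadimpe   [nasal place assimilation]
  kadimpe (rule 2 does not apply)
  kadimpe (rule 3 does not apply)
  kadimpe → kodimpe   [vowel merger]
  giving Neniken kodimpe.
Only *kadinpe yields all of Lugoric kidinpi, Neniken kodimpe.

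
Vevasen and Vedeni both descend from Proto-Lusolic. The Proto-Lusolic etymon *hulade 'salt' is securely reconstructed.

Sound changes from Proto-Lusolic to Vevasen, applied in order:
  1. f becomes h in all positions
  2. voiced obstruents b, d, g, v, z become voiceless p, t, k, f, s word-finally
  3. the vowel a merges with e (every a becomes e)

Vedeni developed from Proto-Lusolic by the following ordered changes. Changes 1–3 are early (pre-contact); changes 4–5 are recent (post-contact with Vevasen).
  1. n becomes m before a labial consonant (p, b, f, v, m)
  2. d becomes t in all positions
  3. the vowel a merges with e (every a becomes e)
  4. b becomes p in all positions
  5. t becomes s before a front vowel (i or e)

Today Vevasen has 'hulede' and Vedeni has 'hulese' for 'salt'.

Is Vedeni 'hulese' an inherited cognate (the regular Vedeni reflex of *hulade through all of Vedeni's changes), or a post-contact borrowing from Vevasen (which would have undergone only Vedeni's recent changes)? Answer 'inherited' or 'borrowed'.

inherited

If inherited, *hulade would pass through all of Vedeni's changes:
Vedeni: *hulade
  hulade (rule 1 does not apply)
  hulade → hulate   [unconditioned shift]
  hulate → hulete   [vowel merger]
  hulete (rule 4 does not apply)
  hulete → hulese   [palatalisation]
  giving Vedeni hulese.
If borrowed from Vevasen 'hulede' after the early changes, it would undergo only the recent ones:
  rule 4 (unconditioned shift): no change (hulede)
  rule 5 (palatalisation): no change (hulede)
  ⇒ as a loan: hulede
Vedeni 'hulese' matches the inherited outcome exactly, so it is an inherited cognate, not a loan.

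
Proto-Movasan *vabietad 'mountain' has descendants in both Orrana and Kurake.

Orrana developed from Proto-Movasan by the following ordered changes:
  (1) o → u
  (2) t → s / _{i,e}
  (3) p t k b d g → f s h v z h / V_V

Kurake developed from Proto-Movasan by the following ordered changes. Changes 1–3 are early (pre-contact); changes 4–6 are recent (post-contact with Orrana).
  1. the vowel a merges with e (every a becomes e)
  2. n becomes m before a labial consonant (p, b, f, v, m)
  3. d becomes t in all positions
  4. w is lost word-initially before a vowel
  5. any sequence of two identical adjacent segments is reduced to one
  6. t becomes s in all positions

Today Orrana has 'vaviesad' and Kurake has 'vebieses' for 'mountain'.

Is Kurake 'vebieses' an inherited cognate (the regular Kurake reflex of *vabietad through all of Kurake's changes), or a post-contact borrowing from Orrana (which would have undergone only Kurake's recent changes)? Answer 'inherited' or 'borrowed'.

inherited

If inherited, *vabietad would pass through all of Kurake's changes:
Kurake: *vabietad > vebieted > vebietet > vebieses  (by vowel merger, unconditioned shift, unconditioned shift)
If borrowed from Orrana 'vaviesad' after the early changes, it would undergo only the recent ones:
  rule 4 (glide loss): no change (vaviesad)
  rule 5 (degemination): no change (vaviesad)
  rule 6 (unconditioned shift): no change (vaviesad)
  ⇒ as a loan: vaviesad
Kurake 'vebieses' matches the inherited outcome exactly, so it is an inherited cognate, not a loan.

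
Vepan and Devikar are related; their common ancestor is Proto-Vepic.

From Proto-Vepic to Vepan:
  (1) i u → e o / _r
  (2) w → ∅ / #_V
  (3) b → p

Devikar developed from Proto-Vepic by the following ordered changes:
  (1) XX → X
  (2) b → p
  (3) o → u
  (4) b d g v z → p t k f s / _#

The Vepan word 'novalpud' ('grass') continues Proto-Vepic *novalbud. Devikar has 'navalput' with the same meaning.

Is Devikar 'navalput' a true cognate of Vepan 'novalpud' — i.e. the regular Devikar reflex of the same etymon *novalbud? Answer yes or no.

no

Derive the expected Devikar reflex of *novalbud:
Devikar: start from *novalbud.
  rule 1: no change — novalbud
  rule 2 (unconditioned shift): novalbud → novalpud
  rule 3 (vowel merger): novalpud → nuvalpud
  rule 4 (final devoicing): nuvalpud → nuvalput
  ⇒ Devikar nuvalput
The regular Devikar reflex would be 'nuvalput', but the attested form is 'navalput'. The correspondence is irregular, so they are not cognates (the Devikar form has a different source).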